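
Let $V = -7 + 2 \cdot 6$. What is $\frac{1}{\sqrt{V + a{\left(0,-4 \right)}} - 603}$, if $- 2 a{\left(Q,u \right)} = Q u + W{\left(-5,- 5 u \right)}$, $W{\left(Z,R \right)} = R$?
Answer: $- \frac{603}{363614} - \frac{i \sqrt{5}}{363614} \approx -0.0016584 - 6.1496 \cdot 10^{-6} i$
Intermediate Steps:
$V = 5$ ($V = -7 + 12 = 5$)
$a{\left(Q,u \right)} = \frac{5 u}{2} - \frac{Q u}{2}$ ($a{\left(Q,u \right)} = - \frac{Q u - 5 u}{2} = - \frac{- 5 u + Q u}{2} = \frac{5 u}{2} - \frac{Q u}{2}$)
$\frac{1}{\sqrt{V + a{\left(0,-4 \right)}} - 603} = \frac{1}{\sqrt{5 + \frac{1}{2} \left(-4\right) \left(5 - 0\right)} - 603} = \frac{1}{\sqrt{5 + \frac{1}{2} \left(-4\right) \left(5 + 0\right)} - 603} = \frac{1}{\sqrt{5 + \frac{1}{2} \left(-4\right) 5} - 603} = \frac{1}{\sqrt{5 - 10} - 603} = \frac{1}{\sqrt{-5} - 603} = \frac{1}{i \sqrt{5} - 603} = \frac{1}{-603 + i \sqrt{5}}$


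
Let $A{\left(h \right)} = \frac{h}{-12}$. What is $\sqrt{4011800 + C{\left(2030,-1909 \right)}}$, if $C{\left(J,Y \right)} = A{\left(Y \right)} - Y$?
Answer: $\frac{\sqrt{144499251}}{6} \approx 2003.5$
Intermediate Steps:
$A{\left(h \right)} = - \frac{h}{12}$ ($A{\left(h \right)} = h \left(- \frac{1}{12}\right) = - \frac{h}{12}$)
$C{\left(J,Y \right)} = - \frac{13 Y}{12}$ ($C{\left(J,Y \right)} = - \frac{Y}{12} - Y = - \frac{13 Y}{12}$)
$\sqrt{4011800 + C{\left(2030,-1909 \right)}} = \sqrt{4011800 - - \frac{24817}{12}} = \sqrt{4011800 + \frac{24817}{12}} = \sqrt{\frac{48166417}{12}} = \frac{\sqrt{144499251}}{6}$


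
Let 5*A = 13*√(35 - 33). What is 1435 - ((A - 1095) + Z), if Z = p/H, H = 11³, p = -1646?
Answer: 3369076/1331 - 13*√2/5 ≈ 2527.6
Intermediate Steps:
H = 1331
A = 13*√2/5 (A = (13*√(35 - 33))/5 = (13*√2)/5 = 13*√2/5 ≈ 3.6770)
Z = -1646/1331 ≈ -1.2367
1435 - ((A - 1095) + Z) = 1435 - ((13*√2/5 - 1095) - 1646/1331) = 1435 - ((-1095 + 13*√2/5) - 1646/1331) = 1435 - (-1459091/1331 + 13*√2/5) = 1435 + (1459091/1331 - 13*√2/5) = 3369076/1331 - 13*√2/5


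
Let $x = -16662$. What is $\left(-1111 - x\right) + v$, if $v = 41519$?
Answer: $57070$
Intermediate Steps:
$\left(-1111 - x\right) + v = \left(-1111 - -16662\right) + 41519 = \left(-1111 + 16662\right) + 41519 = 15551 + 41519 = 57070$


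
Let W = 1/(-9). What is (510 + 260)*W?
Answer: -770/9 ≈ -85.556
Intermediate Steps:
W = -⅑ ≈ -0.11111
(510 + 260)*W = (510 + 260)*(-⅑) = 770*(-⅑) = -770/9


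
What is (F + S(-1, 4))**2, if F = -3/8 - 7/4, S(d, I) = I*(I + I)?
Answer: 57121/64 ≈ 892.52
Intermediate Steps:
S(d, I) = 2*I**2 (S(d, I) = I*(2*I) = 2*I**2)
F = -17/8 (F = -3*1/8 - 7*1/4 = -3/8 - 7/4 = -17/8 ≈ -2.1250)
(F + S(-1, 4))**2 = (-17/8 + 2*4**2)**2 = (-17/8 + 2*16)**2 = (-17/8 + 32)**2 = (239/8)**2 = 57121/64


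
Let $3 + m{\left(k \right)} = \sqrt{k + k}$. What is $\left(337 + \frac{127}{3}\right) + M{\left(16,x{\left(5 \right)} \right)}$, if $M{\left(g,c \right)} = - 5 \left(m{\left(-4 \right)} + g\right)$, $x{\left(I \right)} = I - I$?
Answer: $\frac{943}{3} - 10 i \sqrt{2} \approx 314.33 - 14.142 i$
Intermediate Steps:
$x{\left(I \right)} = 0$
$m{\left(k \right)} = -3 + \sqrt{2} \sqrt{k}$ ($m{\left(k \right)} = -3 + \sqrt{k + k} = -3 + \sqrt{2 k} = -3 + \sqrt{2} \sqrt{k}$)
$M{\left(g,c \right)} = 15 - 5 g - 10 i \sqrt{2}$ ($M{\left(g,c \right)} = - 5 \left(\left(-3 + \sqrt{2} \sqrt{-4}\right) + g\right) = - 5 \left(\left(-3 + \sqrt{2} \cdot 2 i\right) + g\right) = - 5 \left(\left(-3 + 2 i \sqrt{2}\right) + g\right) = - 5 \left(-3 + g + 2 i \sqrt{2}\right) = 15 - 5 g - 10 i \sqrt{2}$)
$\left(337 + \frac{127}{3}\right) + M{\left(16,x{\left(5 \right)} \right)} = \left(337 + \frac{127}{3}\right) - \left(65 + 10 i \sqrt{2}\right) = \frac{1138}{3} - \left(65 + 10 i \sqrt{2}\right) = \frac{943}{3} - 10 i \sqrt{2}$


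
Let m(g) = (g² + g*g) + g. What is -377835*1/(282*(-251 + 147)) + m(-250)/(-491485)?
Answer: 12136104465/960951472 ≈ 12.629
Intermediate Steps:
m(g) = g + 2*g² (m(g) = (g² + g²) + g = 2*g² + g = g + 2*g²)
-377835*1/(282*(-251 + 147)) + m(-250)/(-491485) = -377835*1/(282*(-251 + 147)) - 250*(1 + 2*(-250))/(-491485) = -377835/((-104*282)) - 250*(1 - 500)*(-1/491485) = -377835/(-29328) - 250*(-499)*(-1/491485) = -377835*(-1/29328) + 124750*(-1/491485) = 125945/9776 - 24950/98297 = 12136104465/960951472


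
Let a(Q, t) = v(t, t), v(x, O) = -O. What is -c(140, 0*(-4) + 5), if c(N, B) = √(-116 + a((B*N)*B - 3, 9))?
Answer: -5*I*√5 ≈ -11.18*I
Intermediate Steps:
a(Q, t) = -t
c(N, B) = 5*I*√5 (c(N, B) = √(-116 - 1*9) = √(-116 - 9) = √(-125) = 5*I*√5)
-c(140, 0*(-4) + 5) = -5*I*√5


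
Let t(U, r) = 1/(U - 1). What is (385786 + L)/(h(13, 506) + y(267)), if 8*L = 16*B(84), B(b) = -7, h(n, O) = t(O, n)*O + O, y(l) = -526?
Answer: -97407430/4797 ≈ -20306.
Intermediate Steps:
t(U, r) = 1/(-1 + U)
h(n, O) = O + O/(-1 + O) (h(n, O) = O/(-1 + O) + O = O + O/(-1 + O))
L = -14 (L = (16*(-7))/8 = (⅛)*(-112) = -14)
(385786 + L)/(h(13, 506) + y(267)) = (385786 - 14)/(506²/(-1 + 506) - 526) = 385772/(256036/505 - 526) = 385772/(-9594/505) = 385772*(-505/9594) = -97407430/4797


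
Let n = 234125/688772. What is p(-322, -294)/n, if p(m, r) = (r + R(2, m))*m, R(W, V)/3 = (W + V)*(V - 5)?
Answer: -69557411941584/234125 ≈ -2.9710e+8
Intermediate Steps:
n = 234125/688772 (n = 234125*(1/688772) = 234125/688772 ≈ 0.33992)
R(W, V) = 3*(-5 + V)*(V + W) (R(W, V) = 3*((W + V)*(V - 5)) = 3*((V + W)*(-5 + V)) = 3*((-5 + V)*(V + W)) = 3*(-5 + V)*(V + W))
p(m, r) = m*(-30 + r - 9*m + 3*m²) (p(m, r) = (r + (-15*m - 15*2 + 3*m² + 3*m*2))*m = (r + (-15*m - 30 + 3*m² + 6*m))*m = (r + (-30 - 9*m + 3*m²))*m = (-30 + r - 9*m + 3*m²)*m = m*(-30 + r - 9*m + 3*m²))
p(-322, -294)/n = (-322*(-30 - 294 - 9*(-322) + 3*(-322)²))/(234125/688772) = -322*(-30 - 294 + 2898 + 3*103684)*(688772/234125) = -322*(-30 - 294 + 2898 + 311052)*(688772/234125) = -322*313626*(688772/234125) = -100987572*688772/234125 = -69557411941584/234125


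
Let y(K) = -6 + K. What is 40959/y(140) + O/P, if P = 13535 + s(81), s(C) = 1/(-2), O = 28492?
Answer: 1116355027/3627246 ≈ 307.77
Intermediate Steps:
s(C) = -½
P = 27069/2 (P = 13535 - ½ = 27069/2 ≈ 13535.)
40959/y(140) + O/P = 40959/(-6 + 140) + 28492/(27069/2) = 40959/134 + 28492*(2/27069) = 40959*(1/134) + 56984/27069 = 40959/134 + 56984/27069 = 1116355027/3627246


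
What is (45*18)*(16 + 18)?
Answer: 27540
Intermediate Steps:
(45*18)*(16 + 18) = 810*34 = 27540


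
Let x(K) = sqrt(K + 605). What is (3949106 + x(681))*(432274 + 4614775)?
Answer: 19931331488194 + 5047049*sqrt(1286) ≈ 1.9932e+13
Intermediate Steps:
x(K) = sqrt(605 + K)
(3949106 + x(681))*(432274 + 4614775) = (3949106 + sqrt(605 + 681))*(432274 + 4614775) = (3949106 + sqrt(1286))*5047049 = 19931331488194 + 5047049*sqrt(1286)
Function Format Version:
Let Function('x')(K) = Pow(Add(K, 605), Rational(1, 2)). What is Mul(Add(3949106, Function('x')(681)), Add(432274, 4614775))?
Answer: Add(19931331488194, Mul(5047049, Pow(1286, Rational(1, 2)))) ≈ 1.9932e+13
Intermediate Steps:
Function('x')(K) = Pow(Add(605, K), Rational(1, 2))
Mul(Add(3949106, Function('x')(681)), Add(432274, 4614775)) = Mul(Add(3949106, Pow(Add(605, 681), Rational(1, 2))), Add(432274, 4614775)) = Mul(Add(3949106, Pow(1286, Rational(1, 2))), 5047049) = Add(19931331488194, Mul(5047049, Pow(1286, Rational(1, 2))))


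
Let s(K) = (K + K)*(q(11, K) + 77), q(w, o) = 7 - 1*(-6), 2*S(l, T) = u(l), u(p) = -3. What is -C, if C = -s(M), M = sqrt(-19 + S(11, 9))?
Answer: 90*I*sqrt(82) ≈ 814.98*I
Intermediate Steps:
S(l, T) = -3/2 (S(l, T) = (1/2)*(-3) = -3/2)
M = I*sqrt(82)/2 (M = sqrt(-19 - 3/2) = sqrt(-41/2) = I*sqrt(82)/2 ≈ 4.5277*I)
q(w, o) = 13 (q(w, o) = 7 + 6 = 13)
s(K) = 180*K (s(K) = (K + K)*(13 + 77) = (2*K)*90 = 180*K)
C = -90*I*sqrt(82) (C = -180*I*sqrt(82)/2 = -90*I*sqrt(82) ≈ -814.98*I)
-C = -(-90)*I*sqrt(82) = 90*I*sqrt(82)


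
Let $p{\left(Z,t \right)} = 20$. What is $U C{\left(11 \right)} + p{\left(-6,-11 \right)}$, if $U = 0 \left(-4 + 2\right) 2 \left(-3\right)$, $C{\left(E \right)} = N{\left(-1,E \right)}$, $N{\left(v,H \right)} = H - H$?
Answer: $20$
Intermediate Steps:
$N{\left(v,H \right)} = 0$
$C{\left(E \right)} = 0$
$U = 0$ ($U = 0 \left(-2\right) 2 \left(-3\right) = 0 \cdot 2 \left(-3\right) = 0 \left(-3\right) = 0$)
$U C{\left(11 \right)} + p{\left(-6,-11 \right)} = 0 \cdot 0 + 20 = 0 + 20 = 20$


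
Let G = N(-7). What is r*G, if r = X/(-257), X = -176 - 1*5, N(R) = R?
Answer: -1267/257 ≈ -4.9300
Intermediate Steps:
X = -181 (X = -176 - 5 = -181)
G = -7
r = 181/257 (r = -181/(-257) = -181*(-1/257) = 181/257 ≈ 0.70428)
r*G = (181/257)*(-7) = -1267/257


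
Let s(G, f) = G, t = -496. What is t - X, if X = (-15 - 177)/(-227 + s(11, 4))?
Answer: -4472/9 ≈ -496.89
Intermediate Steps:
X = 8/9 (X = (-15 - 177)/(-227 + 11) = -192/(-216) = -192*(-1/216) = 8/9 ≈ 0.88889)
t - X = -496 - 1*8/9 = -496 - 8/9 = -4472/9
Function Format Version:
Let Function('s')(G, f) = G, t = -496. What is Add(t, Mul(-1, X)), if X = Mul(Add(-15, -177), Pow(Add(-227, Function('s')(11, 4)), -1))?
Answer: Rational(-4472, 9) ≈ -496.89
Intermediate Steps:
X = Rational(8, 9) (X = Mul(Add(-15, -177), Pow(Add(-227, 11), -1)) = Mul(-192, Pow(-216, -1)) = Mul(-192, Rational(-1, 216)) = Rational(8, 9) ≈ 0.88889)
Add(t, Mul(-1, X)) = Add(-496, Mul(-1, Rational(8, 9))) = Add(-496, Rational(-8, 9)) = Rational(-4472, 9)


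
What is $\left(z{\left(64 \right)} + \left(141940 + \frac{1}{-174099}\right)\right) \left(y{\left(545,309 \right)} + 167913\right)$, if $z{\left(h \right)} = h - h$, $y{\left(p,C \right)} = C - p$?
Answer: $\frac{4143568975216943}{174099} \approx 2.38 \cdot 10^{10}$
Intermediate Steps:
$z{\left(h \right)} = 0$
$\left(z{\left(64 \right)} + \left(141940 + \frac{1}{-174099}\right)\right) \left(y{\left(545,309 \right)} + 167913\right) = \left(0 + \left(141940 + \frac{1}{-174099}\right)\right) \left(\left(309 - 545\right) + 167913\right) = \left(0 + \left(141940 - \frac{1}{174099}\right)\right) \left(\left(309 - 545\right) + 167913\right) = \left(0 + \frac{24711612059}{174099}\right) \left(-236 + 167913\right) = \frac{24711612059}{174099} \cdot 167677 = \frac{4143568975216943}{174099}$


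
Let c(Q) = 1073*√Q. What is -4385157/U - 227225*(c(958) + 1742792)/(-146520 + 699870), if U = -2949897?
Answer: -7787828172362783/10882170033 - 9752497*√958/22134 ≈ -7.2929e+5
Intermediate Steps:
-4385157/U - 227225*(c(958) + 1742792)/(-146520 + 699870) = -4385157/(-2949897) - 227225*(1073*√958 + 1742792)/(-146520 + 699870) = -4385157*(-1/2949897) - (7920118244/11067 + 9752497*√958/22134) = 1461719/983299 - 227225*(871396/276675 + 1073*√958/553350) = 1461719/983299 + (-7920118244/11067 - 9752497*√958/22134) = -7787828172362783/10882170033 - 9752497*√958/22134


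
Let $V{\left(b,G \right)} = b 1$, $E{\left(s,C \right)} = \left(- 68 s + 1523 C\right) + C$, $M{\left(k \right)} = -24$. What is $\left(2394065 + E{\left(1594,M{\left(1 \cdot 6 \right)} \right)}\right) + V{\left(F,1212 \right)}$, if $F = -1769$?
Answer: $2247328$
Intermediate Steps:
$E{\left(s,C \right)} = - 68 s + 1524 C$
$V{\left(b,G \right)} = b$
$\left(2394065 + E{\left(1594,M{\left(1 \cdot 6 \right)} \right)}\right) + V{\left(F,1212 \right)} = \left(2394065 + \left(\left(-68\right) 1594 + 1524 \left(-24\right)\right)\right) - 1769 = \left(2394065 - 144968\right) - 1769 = 2249097 - 1769 = 2247328$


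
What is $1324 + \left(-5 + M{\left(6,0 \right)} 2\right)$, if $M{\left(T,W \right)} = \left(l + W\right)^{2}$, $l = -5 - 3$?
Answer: $1447$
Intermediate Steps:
$l = -8$
$M{\left(T,W \right)} = \left(-8 + W\right)^{2}$
$1324 + \left(-5 + M{\left(6,0 \right)} 2\right) = 1324 - \left(5 - \left(-8 + 0\right)^{2} \cdot 2\right) = 1324 - \left(5 - \left(-8\right)^{2} \cdot 2\right) = 1324 + \left(-5 + 64 \cdot 2\right) = 1324 + \left(-5 + 128\right) = 1324 + 123 = 1447$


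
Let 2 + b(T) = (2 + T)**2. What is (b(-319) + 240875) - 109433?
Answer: 231929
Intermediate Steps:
b(T) = -2 + (2 + T)**2
(b(-319) + 240875) - 109433 = ((-2 + (2 - 319)**2) + 240875) - 109433 = ((-2 + (-317)**2) + 240875) - 109433 = ((-2 + 100489) + 240875) - 109433 = (100487 + 240875) - 109433 = 341362 - 109433 = 231929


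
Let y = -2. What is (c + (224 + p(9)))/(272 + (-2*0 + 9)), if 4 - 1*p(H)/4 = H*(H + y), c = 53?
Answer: 41/281 ≈ 0.14591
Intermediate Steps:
p(H) = 16 - 4*H*(-2 + H) (p(H) = 16 - 4*H*(H - 2) = 16 - 4*H*(-2 + H))
(c + (224 + p(9)))/(272 + (-2*0 + 9)) = (53 + (224 + (16 - 4*9² + 8*9)))/(272 + (-2*0 + 9)) = (53 + (224 + (16 - 4*81 + 72)))/(272 + (0 + 9)) = (53 + (224 + (16 - 324 + 72)))/(272 + 9) = (53 + (224 - 236))/281 = (53 - 12)*(1/281) = 41*(1/281) = 41/281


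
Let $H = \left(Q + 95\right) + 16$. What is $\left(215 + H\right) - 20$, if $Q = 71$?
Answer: $377$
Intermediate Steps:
$H = 182$ ($H = \left(71 + 95\right) + 16 = 166 + 16 = 182$)
$\left(215 + H\right) - 20 = \left(215 + 182\right) - 20 = 397 - 20 = 377$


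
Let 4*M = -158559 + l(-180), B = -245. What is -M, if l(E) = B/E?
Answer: 5708075/144 ≈ 39639.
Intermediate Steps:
l(E) = -245/E
M = -5708075/144 (M = (-158559 - 245/(-180))/4 = (-158559 - 245*(-1/180))/4 = (-158559 + 49/36)/4 = (¼)*(-5708075/36) = -5708075/144 ≈ -39639.)
-M = -1*(-5708075/144) = 5708075/144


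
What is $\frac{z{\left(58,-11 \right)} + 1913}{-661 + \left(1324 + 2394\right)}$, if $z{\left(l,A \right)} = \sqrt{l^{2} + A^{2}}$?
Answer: $\frac{1913}{3057} + \frac{\sqrt{3485}}{3057} \approx 0.64509$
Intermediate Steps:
$z{\left(l,A \right)} = \sqrt{A^{2} + l^{2}}$
$\frac{z{\left(58,-11 \right)} + 1913}{-661 + \left(1324 + 2394\right)} = \frac{\sqrt{\left(-11\right)^{2} + 58^{2}} + 1913}{-661 + \left(1324 + 2394\right)} = \frac{\sqrt{121 + 3364} + 1913}{-661 + 3718} = \frac{\sqrt{3485} + 1913}{3057} = \left(1913 + \sqrt{3485}\right) \frac{1}{3057} = \frac{1913}{3057} + \frac{\sqrt{3485}}{3057}$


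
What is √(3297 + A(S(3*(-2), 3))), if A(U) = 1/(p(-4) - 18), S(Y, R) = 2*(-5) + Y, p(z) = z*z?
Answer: √13186/2 ≈ 57.415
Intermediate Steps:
p(z) = z²
S(Y, R) = -10 + Y
A(U) = -½ (A(U) = 1/((-4)² - 18) = 1/(16 - 18) = 1/(-2) = -½)
√(3297 + A(S(3*(-2), 3))) = √(3297 - ½) = √(6593/2) = √13186/2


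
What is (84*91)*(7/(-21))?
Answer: -2548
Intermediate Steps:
(84*91)*(7/(-21)) = 7644*(7*(-1/21)) = 7644*(-⅓) = -2548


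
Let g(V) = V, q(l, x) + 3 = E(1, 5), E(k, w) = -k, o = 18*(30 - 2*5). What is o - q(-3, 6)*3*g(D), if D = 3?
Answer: 396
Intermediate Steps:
o = 360 (o = 18*(30 - 10) = 18*20 = 360)
q(l, x) = -4 (q(l, x) = -3 - 1*1 = -3 - 1 = -4)
o - q(-3, 6)*3*g(D) = 360 - (-4*3)*3 = 360 - (-12)*3 = 360 - 1*(-36) = 360 + 36 = 396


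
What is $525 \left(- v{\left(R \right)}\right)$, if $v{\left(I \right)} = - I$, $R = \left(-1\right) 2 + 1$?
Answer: $-525$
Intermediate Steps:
$R = -1$ ($R = -2 + 1 = -1$)
$525 \left(- v{\left(R \right)}\right) = 525 \left(- \left(-1\right) \left(-1\right)\right) = 525 \left(\left(-1\right) 1\right) = 525 \left(-1\right) = -525$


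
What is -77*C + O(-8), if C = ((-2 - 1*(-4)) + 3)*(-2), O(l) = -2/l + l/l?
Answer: 3085/4 ≈ 771.25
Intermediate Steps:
O(l) = 1 - 2/l (O(l) = -2/l + 1 = 1 - 2/l)
C = -10 (C = ((-2 + 4) + 3)*(-2) = (2 + 3)*(-2) = 5*(-2) = -10)
-77*C + O(-8) = -77*(-10) + (-2 - 8)/(-8) = 770 - ⅛*(-10) = 770 + 5/4 = 3085/4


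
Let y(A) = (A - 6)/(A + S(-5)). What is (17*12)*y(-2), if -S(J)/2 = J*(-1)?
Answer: 136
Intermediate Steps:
S(J) = 2*J (S(J) = -2*J*(-1) = -(-2)*J = 2*J)
y(A) = (-6 + A)/(-10 + A) (y(A) = (A - 6)/(A + 2*(-5)) = (-6 + A)/(A - 10) = (-6 + A)/(-10 + A))
(17*12)*y(-2) = (17*12)*((-6 - 2)/(-10 - 2)) = 204*(-8/(-12)) = 204*(-1/12*(-8)) = 204*(⅔) = 136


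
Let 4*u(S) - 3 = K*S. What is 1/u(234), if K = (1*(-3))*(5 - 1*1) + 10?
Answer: -4/465 ≈ -0.0086021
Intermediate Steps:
K = -2 (K = -3*(5 - 1) + 10 = -3*4 + 10 = -12 + 10 = -2)
u(S) = ¾ - S/2 (u(S) = ¾ + (-2*S)/4 = ¾ - S/2)
1/u(234) = 1/(¾ - ½*234) = 1/(¾ - 117) = 1/(-465/4) = -4/465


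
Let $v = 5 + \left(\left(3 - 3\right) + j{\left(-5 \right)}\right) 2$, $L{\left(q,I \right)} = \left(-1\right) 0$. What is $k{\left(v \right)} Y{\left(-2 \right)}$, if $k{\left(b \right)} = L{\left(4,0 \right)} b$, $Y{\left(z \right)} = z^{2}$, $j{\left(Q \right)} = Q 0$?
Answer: $0$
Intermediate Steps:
$j{\left(Q \right)} = 0$
$L{\left(q,I \right)} = 0$
$v = 5$ ($v = 5 + \left(\left(3 - 3\right) + 0\right) 2 = 5 + \left(0 + 0\right) 2 = 5 + 0 \cdot 2 = 5 + 0 = 5$)
$k{\left(b \right)} = 0$ ($k{\left(b \right)} = 0 b = 0$)
$k{\left(v \right)} Y{\left(-2 \right)} = 0 \left(-2\right)^{2} = 0 \cdot 4 = 0$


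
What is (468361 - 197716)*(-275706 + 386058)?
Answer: 29866217040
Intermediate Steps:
(468361 - 197716)*(-275706 + 386058) = 270645*110352 = 29866217040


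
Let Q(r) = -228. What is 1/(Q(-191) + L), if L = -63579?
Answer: -1/63807 ≈ -1.5672e-5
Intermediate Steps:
1/(Q(-191) + L) = 1/(-228 - 63579) = 1/(-63807) = -1/63807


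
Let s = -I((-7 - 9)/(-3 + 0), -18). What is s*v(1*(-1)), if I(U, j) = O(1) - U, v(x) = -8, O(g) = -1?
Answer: -152/3 ≈ -50.667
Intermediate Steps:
I(U, j) = -1 - U
s = 19/3 (s = -(-1 - (-7 - 9)/(-3 + 0)) = -(-1 - (-16)/(-3)) = -(-1 - (-16)*(-1)/3) = -(-1 - 1*16/3) = -(-1 - 16/3) = -1*(-19/3) = 19/3 ≈ 6.3333)
s*v(1*(-1)) = (19/3)*(-8) = -152/3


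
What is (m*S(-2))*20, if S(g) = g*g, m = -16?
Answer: -1280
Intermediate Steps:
S(g) = g²
(m*S(-2))*20 = -16*(-2)²*20 = -16*4*20 = -64*20 = -1280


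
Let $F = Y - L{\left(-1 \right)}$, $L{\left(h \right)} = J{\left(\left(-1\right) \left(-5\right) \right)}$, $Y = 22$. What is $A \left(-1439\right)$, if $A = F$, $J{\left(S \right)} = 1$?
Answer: $-30219$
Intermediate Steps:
$L{\left(h \right)} = 1$
$F = 21$ ($F = 22 - 1 = 21$)
$A = 21$
$A \left(-1439\right) = 21 \left(-1439\right) = -30219$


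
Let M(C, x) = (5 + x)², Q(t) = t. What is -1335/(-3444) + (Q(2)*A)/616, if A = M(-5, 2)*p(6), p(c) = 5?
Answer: 3735/3157 ≈ 1.1831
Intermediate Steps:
A = 245 (A = (5 + 2)²*5 = 7²*5 = 49*5 = 245)
-1335/(-3444) + (Q(2)*A)/616 = -1335/(-3444) + (2*245)/616 = -1335*(-1/3444) + 490*(1/616) = 445/1148 + 35/44 = 3735/3157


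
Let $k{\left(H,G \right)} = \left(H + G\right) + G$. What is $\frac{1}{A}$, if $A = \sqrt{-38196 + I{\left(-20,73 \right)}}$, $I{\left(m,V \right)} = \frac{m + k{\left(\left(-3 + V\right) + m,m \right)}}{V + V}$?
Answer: $- \frac{i \sqrt{203546849}}{2788313} \approx - 0.0051167 i$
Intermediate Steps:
$k{\left(H,G \right)} = H + 2 G$ ($k{\left(H,G \right)} = \left(G + H\right) + G = H + 2 G$)
$I{\left(m,V \right)} = \frac{-3 + V + 4 m}{2 V}$ ($I{\left(m,V \right)} = \frac{m + \left(\left(\left(-3 + V\right) + m\right) + 2 m\right)}{V + V} = \frac{m + \left(\left(-3 + V + m\right) + 2 m\right)}{2 V} = \left(m + \left(-3 + V + 3 m\right)\right) \frac{1}{2 V} = \left(-3 + V + 4 m\right) \frac{1}{2 V} = \frac{-3 + V + 4 m}{2 V}$)
$A = \frac{i \sqrt{203546849}}{73}$ ($A = \sqrt{-38196 + \frac{-3 + 73 + 4 \left(-20\right)}{2 \cdot 73}} = \sqrt{-38196 + \frac{1}{2} \cdot \frac{1}{73} \left(-3 + 73 - 80\right)} = \sqrt{-38196 + \frac{1}{2} \cdot \frac{1}{73} \left(-10\right)} = \sqrt{-38196 - \frac{5}{73}} = \sqrt{- \frac{2788313}{73}} = \frac{i \sqrt{203546849}}{73} \approx 195.44 i$)
$\frac{1}{A} = \frac{1}{\frac{1}{73} i \sqrt{203546849}} = - \frac{i \sqrt{203546849}}{2788313}$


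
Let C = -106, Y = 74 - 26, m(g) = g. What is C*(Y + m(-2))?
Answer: -4876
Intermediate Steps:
Y = 48
C*(Y + m(-2)) = -106*(48 - 2) = -106*46 = -4876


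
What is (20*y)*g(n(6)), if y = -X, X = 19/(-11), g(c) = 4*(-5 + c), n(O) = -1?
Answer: -9120/11 ≈ -829.09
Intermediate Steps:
g(c) = -20 + 4*c
X = -19/11 (X = 19*(-1/11) = -19/11 ≈ -1.7273)
y = 19/11 (y = -1*(-19/11) = 19/11 ≈ 1.7273)
(20*y)*g(n(6)) = (20*(19/11))*(-20 + 4*(-1)) = 380*(-20 - 4)/11 = (380/11)*(-24) = -9120/11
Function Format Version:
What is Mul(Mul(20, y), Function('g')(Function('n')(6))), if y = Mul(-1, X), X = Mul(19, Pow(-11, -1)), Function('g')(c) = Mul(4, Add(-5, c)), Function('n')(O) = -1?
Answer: Rational(-9120, 11) ≈ -829.09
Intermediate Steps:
Function('g')(c) = Add(-20, Mul(4, c))
X = Rational(-19, 11) (X = Mul(19, Rational(-1, 11)) = Rational(-19, 11) ≈ -1.7273)
y = Rational(19, 11) (y = Mul(-1, Rational(-19, 11)) = Rational(19, 11) ≈ 1.7273)
Mul(Mul(20, y), Function('g')(Function('n')(6))) = Mul(Mul(20, Rational(19, 11)), Add(-20, Mul(4, -1))) = Mul(Rational(380, 11), Add(-20, -4)) = Mul(Rational(380, 11), -24) = Rational(-9120, 11)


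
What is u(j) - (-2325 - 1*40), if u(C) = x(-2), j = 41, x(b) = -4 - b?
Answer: 2363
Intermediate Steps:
u(C) = -2 (u(C) = -4 - 1*(-2) = -4 + 2 = -2)
u(j) - (-2325 - 1*40) = -2 - (-2325 - 1*40) = -2 - (-2325 - 40) = -2 - 1*(-2365) = -2 + 2365 = 2363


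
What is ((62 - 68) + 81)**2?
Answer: 5625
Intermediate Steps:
((62 - 68) + 81)**2 = (-6 + 81)**2 = 75**2 = 5625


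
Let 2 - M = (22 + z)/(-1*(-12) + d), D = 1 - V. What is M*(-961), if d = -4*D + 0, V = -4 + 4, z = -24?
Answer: -8649/4 ≈ -2162.3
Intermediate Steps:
V = 0
D = 1 (D = 1 - 1*0 = 1 + 0 = 1)
d = -4 (d = -4*1 + 0 = -4 + 0 = -4)
M = 9/4 (M = 2 - (22 - 24)/(-1*(-12) - 4) = 2 - (-2)/(12 - 4) = 2 - (-2)/8 = 2 - 1*(-¼) = 2 + ¼ = 9/4 ≈ 2.2500)
M*(-961) = (9/4)*(-961) = -8649/4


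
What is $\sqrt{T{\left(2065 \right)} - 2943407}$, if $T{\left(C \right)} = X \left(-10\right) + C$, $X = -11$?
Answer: $4 i \sqrt{183827} \approx 1715.0 i$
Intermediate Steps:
$T{\left(C \right)} = 110 + C$ ($T{\left(C \right)} = \left(-11\right) \left(-10\right) + C = 110 + C$)
$\sqrt{T{\left(2065 \right)} - 2943407} = \sqrt{\left(110 + 2065\right) - 2943407} = \sqrt{2175 - 2943407} = \sqrt{-2941232} = 4 i \sqrt{183827}$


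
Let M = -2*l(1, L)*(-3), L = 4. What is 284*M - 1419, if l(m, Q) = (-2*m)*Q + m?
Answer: -13347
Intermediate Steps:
l(m, Q) = m - 2*Q*m (l(m, Q) = -2*Q*m + m = m - 2*Q*m)
M = -42 (M = -2*(1 - 2*4)*(-3) = -2*(1 - 8)*(-3) = -2*(-7)*(-3) = 14*(-3) = -42)
284*M - 1419 = 284*(-42) - 1419 = -11928 - 1419 = -13347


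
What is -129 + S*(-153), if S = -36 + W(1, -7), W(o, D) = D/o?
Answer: 6450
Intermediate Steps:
S = -43 (S = -36 - 7/1 = -36 - 7*1 = -36 - 7 = -43)
-129 + S*(-153) = -129 - 43*(-153) = -129 + 6579 = 6450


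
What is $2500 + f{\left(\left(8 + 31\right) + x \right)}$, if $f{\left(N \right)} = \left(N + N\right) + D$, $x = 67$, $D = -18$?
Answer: $2694$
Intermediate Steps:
$f{\left(N \right)} = -18 + 2 N$ ($f{\left(N \right)} = \left(N + N\right) - 18 = 2 N - 18 = -18 + 2 N$)
$2500 + f{\left(\left(8 + 31\right) + x \right)} = 2500 - \left(18 - 2 \left(\left(8 + 31\right) + 67\right)\right) = 2500 - \left(18 - 2 \left(39 + 67\right)\right) = 2500 + \left(-18 + 2 \cdot 106\right) = 2500 + \left(-18 + 212\right) = 2500 + 194 = 2694$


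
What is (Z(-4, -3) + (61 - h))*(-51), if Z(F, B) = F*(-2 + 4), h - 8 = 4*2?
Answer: -1887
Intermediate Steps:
h = 16 (h = 8 + 4*2 = 8 + 8 = 16)
Z(F, B) = 2*F (Z(F, B) = F*2 = 2*F)
(Z(-4, -3) + (61 - h))*(-51) = (2*(-4) + (61 - 1*16))*(-51) = (-8 + (61 - 16))*(-51) = (-8 + 45)*(-51) = 37*(-51) = -1887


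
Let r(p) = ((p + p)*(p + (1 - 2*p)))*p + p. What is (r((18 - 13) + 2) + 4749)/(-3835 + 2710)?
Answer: -4168/1125 ≈ -3.7049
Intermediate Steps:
r(p) = p + 2*p**2*(1 - p) (r(p) = ((2*p)*(1 - p))*p + p = (2*p*(1 - p))*p + p = 2*p**2*(1 - p) + p = p + 2*p**2*(1 - p))
(r((18 - 13) + 2) + 4749)/(-3835 + 2710) = (((18 - 13) + 2)*(1 - 2*((18 - 13) + 2)**2 + 2*((18 - 13) + 2)) + 4749)/(-3835 + 2710) = ((5 + 2)*(1 - 2*(5 + 2)**2 + 2*(5 + 2)) + 4749)/(-1125) = (7*(1 - 2*7**2 + 2*7) + 4749)*(-1/1125) = (7*(1 - 2*49 + 14) + 4749)*(-1/1125) = (7*(1 - 98 + 14) + 4749)*(-1/1125) = (7*(-83) + 4749)*(-1/1125) = (-581 + 4749)*(-1/1125) = 4168*(-1/1125) = -4168/1125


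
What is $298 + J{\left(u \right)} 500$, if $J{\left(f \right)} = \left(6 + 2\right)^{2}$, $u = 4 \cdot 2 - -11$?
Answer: $32298$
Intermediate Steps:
$u = 19$ ($u = 8 + 11 = 19$)
$J{\left(f \right)} = 64$ ($J{\left(f \right)} = 8^{2} = 64$)
$298 + J{\left(u \right)} 500 = 298 + 64 \cdot 500 = 298 + 32000 = 32298$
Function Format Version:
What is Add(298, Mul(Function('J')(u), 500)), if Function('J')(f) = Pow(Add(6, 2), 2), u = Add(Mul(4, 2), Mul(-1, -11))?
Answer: 32298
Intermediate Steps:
u = 19 (u = Add(8, 11) = 19)
Function('J')(f) = 64 (Function('J')(f) = Pow(8, 2) = 64)
Add(298, Mul(Function('J')(u), 500)) = Add(298, Mul(64, 500)) = Add(298, 32000) = 32298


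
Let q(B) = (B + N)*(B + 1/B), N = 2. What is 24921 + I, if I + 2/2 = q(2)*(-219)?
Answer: 22730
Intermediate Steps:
q(B) = (2 + B)*(B + 1/B) (q(B) = (B + 2)*(B + 1/B) = (2 + B)*(B + 1/B))
I = -2191 (I = -1 + (1 + 2² + 2*2 + 2/2)*(-219) = -1 + (1 + 4 + 4 + 2*(½))*(-219) = -1 + (1 + 4 + 4 + 1)*(-219) = -1 + 10*(-219) = -1 - 2190 = -2191)
24921 + I = 24921 - 2191 = 22730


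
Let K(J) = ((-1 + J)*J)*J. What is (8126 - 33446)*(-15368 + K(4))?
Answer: 387902400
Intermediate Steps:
K(J) = J**2*(-1 + J) (K(J) = (J*(-1 + J))*J = J**2*(-1 + J))
(8126 - 33446)*(-15368 + K(4)) = (8126 - 33446)*(-15368 + 4**2*(-1 + 4)) = -25320*(-15368 + 16*3) = -25320*(-15368 + 48) = -25320*(-15320) = 387902400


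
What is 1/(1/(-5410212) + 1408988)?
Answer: 5410212/7622923785455 ≈ 7.0973e-7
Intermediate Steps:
1/(1/(-5410212) + 1408988) = 1/(-1/5410212 + 1408988) = 1/(7622923785455/5410212) = 5410212/7622923785455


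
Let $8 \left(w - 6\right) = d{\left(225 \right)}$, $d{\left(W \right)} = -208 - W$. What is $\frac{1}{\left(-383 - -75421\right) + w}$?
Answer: $\frac{8}{599919} \approx 1.3335 \cdot 10^{-5}$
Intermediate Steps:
$w = - \frac{385}{8}$ ($w = 6 + \frac{-208 - 225}{8} = 6 + \frac{1}{8} \left(-433\right) = 6 - \frac{433}{8} = - \frac{385}{8} \approx -48.125$)
$\frac{1}{\left(-383 - -75421\right) + w} = \frac{1}{\left(-383 - -75421\right) - \frac{385}{8}} = \frac{1}{\left(-383 + 75421\right) - \frac{385}{8}} = \frac{1}{75038 - \frac{385}{8}} = \frac{1}{\frac{599919}{8}} = \frac{8}{599919}$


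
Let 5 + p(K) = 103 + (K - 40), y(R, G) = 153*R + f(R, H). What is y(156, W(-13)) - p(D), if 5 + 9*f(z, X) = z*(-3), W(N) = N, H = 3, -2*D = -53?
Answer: 427157/18 ≈ 23731.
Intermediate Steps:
D = 53/2 (D = -1/2*(-53) = 53/2 ≈ 26.500)
f(z, X) = -5/9 - z/3 (f(z, X) = -5/9 + (z*(-3))/9 = -5/9 + (-3*z)/9 = -5/9 - z/3)
y(R, G) = -5/9 + 458*R/3 (y(R, G) = 153*R + (-5/9 - R/3) = -5/9 + 458*R/3)
p(K) = 58 + K (p(K) = -5 + (103 + (K - 40)) = -5 + (103 + (-40 + K)) = -5 + (63 + K) = 58 + K)
y(156, W(-13)) - p(D) = (-5/9 + (458/3)*156) - (58 + 53/2) = (-5/9 + 23816) - 1*169/2 = 214339/9 - 169/2 = 427157/18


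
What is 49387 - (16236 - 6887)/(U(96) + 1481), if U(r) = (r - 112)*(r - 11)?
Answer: 5966478/121 ≈ 49310.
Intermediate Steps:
U(r) = (-112 + r)*(-11 + r)
49387 - (16236 - 6887)/(U(96) + 1481) = 49387 - (16236 - 6887)/((1232 + 96² - 123*96) + 1481) = 49387 - 9349/((1232 + 9216 - 11808) + 1481) = 49387 - 9349/(-1360 + 1481) = 49387 - 9349/121 = 5966478/121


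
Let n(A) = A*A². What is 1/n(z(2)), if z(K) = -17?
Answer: -1/4913 ≈ -0.00020354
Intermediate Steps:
n(A) = A³
1/n(z(2)) = 1/((-17)³) = 1/(-4913) = -1/4913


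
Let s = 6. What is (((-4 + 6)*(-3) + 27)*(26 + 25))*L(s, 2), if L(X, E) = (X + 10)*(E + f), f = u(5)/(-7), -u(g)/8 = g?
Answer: 132192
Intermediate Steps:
u(g) = -8*g
f = 40/7 (f = -8*5/(-7) = -40*(-⅐) = 40/7 ≈ 5.7143)
L(X, E) = (10 + X)*(40/7 + E) (L(X, E) = (X + 10)*(E + 40/7) = (10 + X)*(40/7 + E))
(((-4 + 6)*(-3) + 27)*(26 + 25))*L(s, 2) = (((-4 + 6)*(-3) + 27)*(26 + 25))*(400/7 + 10*2 + (40/7)*6 + 2*6) = ((2*(-3) + 27)*51)*(400/7 + 20 + 240/7 + 12) = ((-6 + 27)*51)*(864/7) = (21*51)*(864/7) = 1071*(864/7) = 132192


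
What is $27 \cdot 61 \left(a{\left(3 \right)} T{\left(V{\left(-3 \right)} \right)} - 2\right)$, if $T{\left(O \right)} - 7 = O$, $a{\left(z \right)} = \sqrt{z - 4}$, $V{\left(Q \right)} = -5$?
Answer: $-3294 + 3294 i \approx -3294.0 + 3294.0 i$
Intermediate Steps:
$a{\left(z \right)} = \sqrt{-4 + z}$
$T{\left(O \right)} = 7 + O$
$27 \cdot 61 \left(a{\left(3 \right)} T{\left(V{\left(-3 \right)} \right)} - 2\right) = 27 \cdot 61 \left(\sqrt{-4 + 3} \left(7 - 5\right) - 2\right) = 1647 \left(\sqrt{-1} \cdot 2 - 2\right) = 1647 \left(i 2 - 2\right) = 1647 \left(2 i - 2\right) = 1647 \left(-2 + 2 i\right) = -3294 + 3294 i$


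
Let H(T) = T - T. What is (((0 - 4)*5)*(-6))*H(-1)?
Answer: 0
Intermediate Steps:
H(T) = 0
(((0 - 4)*5)*(-6))*H(-1) = (((0 - 4)*5)*(-6))*0 = (-4*5*(-6))*0 = -20*(-6)*0 = 120*0 = 0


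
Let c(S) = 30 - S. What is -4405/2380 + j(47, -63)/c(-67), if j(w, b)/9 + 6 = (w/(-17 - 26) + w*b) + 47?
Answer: -541775039/1985396 ≈ -272.88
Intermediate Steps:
j(w, b) = 369 - 9*w/43 + 9*b*w (j(w, b) = -54 + 9*((w/(-17 - 26) + w*b) + 47) = -54 + 9*((w/(-43) + b*w) + 47) = -54 + 9*((-w/43 + b*w) + 47) = -54 + 9*(47 - w/43 + b*w) = -54 + (423 - 9*w/43 + 9*b*w) = 369 - 9*w/43 + 9*b*w)
-4405/2380 + j(47, -63)/c(-67) = -4405/2380 + (369 - 9/43*47 + 9*(-63)*47)/(30 - 1*(-67)) = -4405*1/2380 + (369 - 423/43 - 26649)/(30 + 67) = -881/476 - 1130463/43/97 = -881/476 - 1130463/43*1/97 = -881/476 - 1130463/4171 = -541775039/1985396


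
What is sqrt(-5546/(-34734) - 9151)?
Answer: 2*I*sqrt(690002389587)/17367 ≈ 95.66*I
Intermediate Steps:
sqrt(-5546/(-34734) - 9151) = sqrt(-5546*(-1/34734) - 9151) = sqrt(2773/17367 - 9151) = sqrt(-158922644/17367) = 2*I*sqrt(690002389587)/17367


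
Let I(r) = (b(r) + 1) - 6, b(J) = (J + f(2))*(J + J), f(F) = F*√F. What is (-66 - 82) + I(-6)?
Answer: -81 - 24*√2 ≈ -114.94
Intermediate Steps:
f(F) = F^(3/2)
b(J) = 2*J*(J + 2*√2) (b(J) = (J + 2^(3/2))*(J + J) = (J + 2*√2)*(2*J) = 2*J*(J + 2*√2))
I(r) = -5 + 2*r*(r + 2*√2) (I(r) = (2*r*(r + 2*√2) + 1) - 6 = (1 + 2*r*(r + 2*√2)) - 6 = -5 + 2*r*(r + 2*√2))
(-66 - 82) + I(-6) = (-66 - 82) + (-5 + 2*(-6)*(-6 + 2*√2)) = -148 + (-5 + (72 - 24*√2)) = -148 + (67 - 24*√2) = -81 - 24*√2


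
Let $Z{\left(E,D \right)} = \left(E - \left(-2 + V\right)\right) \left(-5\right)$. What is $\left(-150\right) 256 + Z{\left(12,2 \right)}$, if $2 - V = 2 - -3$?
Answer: $-38485$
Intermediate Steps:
$V = -3$ ($V = 2 - \left(2 - -3\right) = 2 - \left(2 + 3\right) = 2 - 5 = -3$)
$Z{\left(E,D \right)} = -25 - 5 E$ ($Z{\left(E,D \right)} = \left(E + \left(2 - -3\right)\right) \left(-5\right) = \left(E + \left(2 + 3\right)\right) \left(-5\right) = \left(E + 5\right) \left(-5\right) = \left(5 + E\right) \left(-5\right) = -25 - 5 E$)
$\left(-150\right) 256 + Z{\left(12,2 \right)} = \left(-150\right) 256 - 85 = -38400 - 85 = -38485$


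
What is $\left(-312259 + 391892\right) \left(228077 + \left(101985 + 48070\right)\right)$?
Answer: $30111785556$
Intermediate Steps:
$\left(-312259 + 391892\right) \left(228077 + \left(101985 + 48070\right)\right) = 79633 \left(228077 + 150055\right) = 79633 \cdot 378132 = 30111785556$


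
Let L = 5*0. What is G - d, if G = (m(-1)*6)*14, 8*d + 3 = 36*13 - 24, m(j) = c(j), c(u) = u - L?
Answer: -1113/8 ≈ -139.13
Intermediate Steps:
L = 0
c(u) = u (c(u) = u - 1*0 = u + 0 = u)
m(j) = j
d = 441/8 (d = -3/8 + (36*13 - 24)/8 = -3/8 + (468 - 24)/8 = -3/8 + (⅛)*444 = -3/8 + 111/2 = 441/8 ≈ 55.125)
G = -84 (G = -1*6*14 = -6*14 = -84)
G - d = -84 - 1*441/8 = -84 - 441/8 = -1113/8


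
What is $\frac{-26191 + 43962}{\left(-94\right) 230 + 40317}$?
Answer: $\frac{17771}{18697} \approx 0.95047$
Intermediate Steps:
$\frac{-26191 + 43962}{\left(-94\right) 230 + 40317} = \frac{17771}{-21620 + 40317} = \frac{17771}{18697}$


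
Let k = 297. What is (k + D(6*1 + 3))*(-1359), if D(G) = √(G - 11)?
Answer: -403623 - 1359*I*√2 ≈ -4.0362e+5 - 1921.9*I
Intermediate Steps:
D(G) = √(-11 + G)
(k + D(6*1 + 3))*(-1359) = (297 + √(-11 + (6*1 + 3)))*(-1359) = (297 + √(-11 + (6 + 3)))*(-1359) = (297 + √(-11 + 9))*(-1359) = (297 + √(-2))*(-1359) = (297 + I*√2)*(-1359) = -403623 - 1359*I*√2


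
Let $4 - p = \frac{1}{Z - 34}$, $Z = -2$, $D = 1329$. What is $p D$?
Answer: $\frac{64235}{12} \approx 5352.9$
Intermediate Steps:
$p = \frac{145}{36}$ ($p = 4 - \frac{1}{-2 - 34} = 4 - \frac{1}{-36} = 4 - - \frac{1}{36} = 4 + \frac{1}{36} = \frac{145}{36} \approx 4.0278$)
$p D = \frac{145}{36} \cdot 1329 = \frac{64235}{12}$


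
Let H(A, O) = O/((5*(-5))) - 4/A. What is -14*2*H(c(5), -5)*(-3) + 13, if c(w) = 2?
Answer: -691/5 ≈ -138.20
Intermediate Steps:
H(A, O) = -4/A - O/25 (H(A, O) = O/(-25) - 4/A = O*(-1/25) - 4/A = -O/25 - 4/A = -4/A - O/25)
-14*2*H(c(5), -5)*(-3) + 13 = -14*2*(-4/2 - 1/25*(-5))*(-3) + 13 = -14*2*(-4*½ + ⅕)*(-3) + 13 = -14*2*(-2 + ⅕)*(-3) + 13 = -14*2*(-9/5)*(-3) + 13 = -(-252)*(-3)/5 + 13 = -14*54/5 + 13 = -756/5 + 13 = -691/5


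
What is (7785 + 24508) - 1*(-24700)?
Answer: 56993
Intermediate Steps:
(7785 + 24508) - 1*(-24700) = 32293 + 24700 = 56993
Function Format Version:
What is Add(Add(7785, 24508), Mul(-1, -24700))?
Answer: 56993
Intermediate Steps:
Add(Add(7785, 24508), Mul(-1, -24700)) = Add(32293, 24700) = 56993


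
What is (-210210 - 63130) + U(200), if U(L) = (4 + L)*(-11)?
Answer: -275584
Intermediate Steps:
U(L) = -44 - 11*L
(-210210 - 63130) + U(200) = (-210210 - 63130) + (-44 - 11*200) = -273340 + (-44 - 2200) = -273340 - 2244 = -275584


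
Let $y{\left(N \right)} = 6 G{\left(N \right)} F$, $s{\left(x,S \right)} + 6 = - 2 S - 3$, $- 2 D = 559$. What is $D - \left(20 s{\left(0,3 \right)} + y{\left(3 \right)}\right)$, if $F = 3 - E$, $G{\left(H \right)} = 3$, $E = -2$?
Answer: $- \frac{139}{2} \approx -69.5$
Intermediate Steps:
$D = - \frac{559}{2}$ ($D = \left(- \frac{1}{2}\right) 559 = - \frac{559}{2} \approx -279.5$)
$s{\left(x,S \right)} = -9 - 2 S$ ($s{\left(x,S \right)} = -6 - \left(3 + 2 S\right) = -9 - 2 S$)
$F = 5$ ($F = 3 - -2 = 3 + 2 = 5$)
$y{\left(N \right)} = 90$ ($y{\left(N \right)} = 6 \cdot 3 \cdot 5 = 18 \cdot 5 = 90$)
$D - \left(20 s{\left(0,3 \right)} + y{\left(3 \right)}\right) = - \frac{559}{2} - \left(20 \left(-9 - 6\right) + 90\right) = - \frac{559}{2} - \left(20 \left(-15\right) + 90\right) = - \frac{559}{2} - \left(-300 + 90\right) = - \frac{559}{2} - -210 = - \frac{559}{2} + 210 = - \frac{139}{2}$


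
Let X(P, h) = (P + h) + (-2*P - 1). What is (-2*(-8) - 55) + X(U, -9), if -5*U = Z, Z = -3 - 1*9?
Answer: -257/5 ≈ -51.400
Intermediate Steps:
Z = -12 (Z = -3 - 9 = -12)
U = 12/5 (U = -1/5*(-12) = 12/5 ≈ 2.4000)
X(P, h) = -1 + h - P (X(P, h) = (P + h) + (-1 - 2*P) = -1 + h - P)
(-2*(-8) - 55) + X(U, -9) = (-2*(-8) - 55) + (-1 - 9 - 1*12/5) = (16 - 55) + (-1 - 9 - 12/5) = -39 - 62/5 = -257/5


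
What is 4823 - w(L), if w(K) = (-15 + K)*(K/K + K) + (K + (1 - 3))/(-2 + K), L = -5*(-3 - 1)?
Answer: 4717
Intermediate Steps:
L = 20 (L = -5*(-4) = 20)
w(K) = 1 + (1 + K)*(-15 + K) (w(K) = (-15 + K)*(1 + K) + (K - 2)/(-2 + K) = (1 + K)*(-15 + K) + (-2 + K)/(-2 + K) = (1 + K)*(-15 + K) + 1 = 1 + (1 + K)*(-15 + K))
4823 - w(L) = 4823 - (-14 + 20² - 14*20) = 4823 - (-14 + 400 - 280) = 4823 - 1*106 = 4823 - 106 = 4717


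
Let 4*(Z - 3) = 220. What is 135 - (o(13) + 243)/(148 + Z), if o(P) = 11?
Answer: 13778/103 ≈ 133.77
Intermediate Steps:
Z = 58 (Z = 3 + (¼)*220 = 3 + 55 = 58)
135 - (o(13) + 243)/(148 + Z) = 135 - (11 + 243)/(148 + 58) = 135 - 254/206 = 135 - 1*127/103 = 135 - 127/103 = 13778/103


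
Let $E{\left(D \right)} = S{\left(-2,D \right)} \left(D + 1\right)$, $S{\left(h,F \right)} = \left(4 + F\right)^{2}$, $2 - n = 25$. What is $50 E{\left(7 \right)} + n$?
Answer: $48377$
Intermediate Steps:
$n = -23$ ($n = 2 - 25 = -23$)
$E{\left(D \right)} = \left(4 + D\right)^{2} \left(1 + D\right)$ ($E{\left(D \right)} = \left(4 + D\right)^{2} \left(D + 1\right) = \left(4 + D\right)^{2} \left(1 + D\right)$)
$50 E{\left(7 \right)} + n = 50 \left(4 + 7\right)^{2} \left(1 + 7\right) - 23 = 50 \cdot 11^{2} \cdot 8 - 23 = 50 \cdot 121 \cdot 8 - 23 = 50 \cdot 968 - 23 = 48400 - 23 = 48377$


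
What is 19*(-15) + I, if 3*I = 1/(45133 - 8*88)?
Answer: -37986794/133287 ≈ -285.00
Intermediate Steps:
I = 1/133287 (I = 1/(3*(45133 - 8*88)) = 1/(3*(45133 - 704)) = (⅓)/44429 = (⅓)*(1/44429) = 1/133287 ≈ 7.5026e-6)
19*(-15) + I = 19*(-15) + 1/133287 = -285 + 1/133287 = -37986794/133287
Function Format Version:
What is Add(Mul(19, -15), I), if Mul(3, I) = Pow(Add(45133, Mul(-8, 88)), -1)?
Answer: Rational(-37986794, 133287) ≈ -285.00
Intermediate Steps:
I = Rational(1, 133287) (I = Mul(Rational(1, 3), Pow(Add(45133, Mul(-8, 88)), -1)) = Mul(Rational(1, 3), Pow(Add(45133, -704), -1)) = Mul(Rational(1, 3), Pow(44429, -1)) = Mul(Rational(1, 3), Rational(1, 44429)) = Rational(1, 133287) ≈ 7.5026e-6)
Add(Mul(19, -15), I) = Add(Mul(19, -15), Rational(1, 133287)) = Add(-285, Rational(1, 133287)) = Rational(-37986794, 133287)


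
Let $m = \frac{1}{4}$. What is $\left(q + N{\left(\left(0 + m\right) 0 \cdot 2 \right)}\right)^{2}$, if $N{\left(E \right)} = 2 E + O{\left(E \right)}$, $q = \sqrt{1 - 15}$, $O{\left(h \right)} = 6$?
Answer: $\left(6 + i \sqrt{14}\right)^{2} \approx 22.0 + 44.9 i$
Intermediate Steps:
$m = \frac{1}{4} \approx 0.25$
$q = i \sqrt{14}$ ($q = \sqrt{-14} = i \sqrt{14} \approx 3.7417 i$)
$N{\left(E \right)} = 6 + 2 E$ ($N{\left(E \right)} = 2 E + 6 = 6 + 2 E$)
$\left(q + N{\left(\left(0 + m\right) 0 \cdot 2 \right)}\right)^{2} = \left(i \sqrt{14} + \left(6 + 2 \left(0 + \frac{1}{4}\right) 0 \cdot 2\right)\right)^{2} = \left(i \sqrt{14} + \left(6 + 2 \cdot \frac{1}{4} \cdot 0\right)\right)^{2} = \left(i \sqrt{14} + \left(6 + 2 \cdot 0\right)\right)^{2} = \left(i \sqrt{14} + \left(6 + 0\right)\right)^{2} = \left(i \sqrt{14} + 6\right)^{2} = \left(6 + i \sqrt{14}\right)^{2}$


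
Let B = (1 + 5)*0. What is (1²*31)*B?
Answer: 0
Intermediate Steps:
B = 0 (B = 6*0 = 0)
(1²*31)*B = (1²*31)*0 = (1*31)*0 = 31*0 = 0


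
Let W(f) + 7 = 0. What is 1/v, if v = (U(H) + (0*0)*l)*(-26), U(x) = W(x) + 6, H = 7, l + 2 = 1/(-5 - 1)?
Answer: 1/26 ≈ 0.038462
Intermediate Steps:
l = -13/6 (l = -2 + 1/(-5 - 1) = -2 + 1/(-6) = -2 - ⅙ = -13/6 ≈ -2.1667)
W(f) = -7 (W(f) = -7 + 0 = -7)
U(x) = -1 (U(x) = -7 + 6 = -1)
v = 26 (v = (-1 + (0*0)*(-13/6))*(-26) = (-1 + 0*(-13/6))*(-26) = (-1 + 0)*(-26) = -1*(-26) = 26)
1/v = 1/26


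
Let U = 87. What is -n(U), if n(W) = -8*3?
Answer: 24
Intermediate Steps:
n(W) = -24
-n(U) = -1*(-24) = 24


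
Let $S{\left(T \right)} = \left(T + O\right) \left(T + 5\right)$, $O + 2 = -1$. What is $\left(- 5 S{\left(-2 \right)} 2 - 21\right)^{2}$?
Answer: $16641$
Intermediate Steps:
$O = -3$ ($O = -2 - 1 = -3$)
$S{\left(T \right)} = \left(-3 + T\right) \left(5 + T\right)$ ($S{\left(T \right)} = \left(T - 3\right) \left(T + 5\right) = \left(-3 + T\right) \left(5 + T\right)$)
$\left(- 5 S{\left(-2 \right)} 2 - 21\right)^{2} = \left(- 5 \left(-15 + \left(-2\right)^{2} + 2 \left(-2\right)\right) 2 - 21\right)^{2} = \left(- 5 \left(-15 + 4 - 4\right) 2 - 21\right)^{2} = \left(\left(-5\right) \left(-15\right) 2 - 21\right)^{2} = \left(75 \cdot 2 - 21\right)^{2} = \left(150 - 21\right)^{2} = 129^{2} = 16641$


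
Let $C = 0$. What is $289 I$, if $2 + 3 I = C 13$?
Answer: $- \frac{578}{3} \approx -192.67$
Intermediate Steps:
$I = - \frac{2}{3}$ ($I = - \frac{2}{3} + \frac{0 \cdot 13}{3} = - \frac{2}{3} + \frac{1}{3} \cdot 0 = - \frac{2}{3} + 0 = - \frac{2}{3} \approx -0.66667$)
$289 I = 289 \left(- \frac{2}{3}\right) = - \frac{578}{3}$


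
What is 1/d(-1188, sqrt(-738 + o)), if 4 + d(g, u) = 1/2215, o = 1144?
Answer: -2215/8859 ≈ -0.25003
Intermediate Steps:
d(g, u) = -8859/2215 (d(g, u) = -4 + 1/2215 = -8859/2215)
1/d(-1188, sqrt(-738 + o)) = 1/(-8859/2215) = -2215/8859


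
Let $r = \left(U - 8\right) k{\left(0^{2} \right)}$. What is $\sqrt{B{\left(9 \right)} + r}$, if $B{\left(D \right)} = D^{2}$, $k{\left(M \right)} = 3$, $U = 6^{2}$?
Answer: $\sqrt{165} \approx 12.845$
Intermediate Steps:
$U = 36$
$r = 84$ ($r = \left(36 - 8\right) 3 = 28 \cdot 3 = 84$)
$\sqrt{B{\left(9 \right)} + r} = \sqrt{9^{2} + 84} = \sqrt{81 + 84} = \sqrt{165}$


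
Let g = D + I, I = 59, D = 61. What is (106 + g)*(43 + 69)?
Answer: 25312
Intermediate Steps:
g = 120 (g = 61 + 59 = 120)
(106 + g)*(43 + 69) = (106 + 120)*(43 + 69) = 226*112 = 25312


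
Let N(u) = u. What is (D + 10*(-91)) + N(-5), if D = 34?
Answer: -881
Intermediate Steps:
(D + 10*(-91)) + N(-5) = (34 + 10*(-91)) - 5 = (34 - 910) - 5 = -876 - 5 = -881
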